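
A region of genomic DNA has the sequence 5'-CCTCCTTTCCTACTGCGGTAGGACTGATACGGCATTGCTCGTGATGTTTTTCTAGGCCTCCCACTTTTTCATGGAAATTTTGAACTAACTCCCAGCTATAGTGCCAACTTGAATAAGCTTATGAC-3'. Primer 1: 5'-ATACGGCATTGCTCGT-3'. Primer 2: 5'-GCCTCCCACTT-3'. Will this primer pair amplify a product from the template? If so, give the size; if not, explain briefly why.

Primer 1 (ATACGGCATTGCTCGT) matches the top strand at positions 27–42 (3' end points downstream).
Primer 2 (GCCTCCCACTT) also matches the top strand directly, at positions 56–66 — its reverse complement AAGTGGGAGGC is not present.
Both primers anneal to the bottom strand with 3' ends pointing the same way, so neither can prime synthesis back toward the other.

No product — both primers anneal to the same strand and extend in the same direction.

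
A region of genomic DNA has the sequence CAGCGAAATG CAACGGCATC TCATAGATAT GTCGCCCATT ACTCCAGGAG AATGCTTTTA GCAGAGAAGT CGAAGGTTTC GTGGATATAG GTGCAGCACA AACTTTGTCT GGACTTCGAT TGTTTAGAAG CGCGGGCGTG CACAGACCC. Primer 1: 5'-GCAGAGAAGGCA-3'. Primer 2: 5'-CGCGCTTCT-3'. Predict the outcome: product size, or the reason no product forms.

Primer 1 (GCAGAGAAGGCA) does not match the top strand, and its reverse complement TGCCTTCTCTGC does not match either.
With no annealing site for primer 1, no amplification occurs.

No product — primer 1 has no binding site in the template.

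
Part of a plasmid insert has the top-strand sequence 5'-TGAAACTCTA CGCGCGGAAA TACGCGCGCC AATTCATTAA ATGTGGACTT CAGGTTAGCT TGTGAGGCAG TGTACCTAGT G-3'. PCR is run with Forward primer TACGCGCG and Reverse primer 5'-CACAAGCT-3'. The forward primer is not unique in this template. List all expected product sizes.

56 bp, 44 bp

The forward primer TACGCGCG matches the top strand at positions 9–16, 21–28.
The reverse primer's reverse complement is AGCTTGTG, matching at positions 57–64.
Each forward site pairs with the reverse site to give a product ending at position 64: sizes 56, 44 bp.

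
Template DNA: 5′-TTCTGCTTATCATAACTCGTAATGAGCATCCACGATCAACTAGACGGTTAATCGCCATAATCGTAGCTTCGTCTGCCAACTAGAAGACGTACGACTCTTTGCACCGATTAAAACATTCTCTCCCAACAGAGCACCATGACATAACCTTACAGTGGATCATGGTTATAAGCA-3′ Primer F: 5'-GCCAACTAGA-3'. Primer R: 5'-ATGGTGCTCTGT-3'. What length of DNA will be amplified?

Scanning the template, GCCAACTAGA occurs at positions 75–84; this primer anneals to the bottom strand there with its 3' end pointing downstream.
The reverse primer's reverse complement is ACAGAGCACCAT, which matches the template at positions 126–137.
The product runs from position 75 to position 137, so its length is 137 − 75 + 1 = 63 bp.

63 bp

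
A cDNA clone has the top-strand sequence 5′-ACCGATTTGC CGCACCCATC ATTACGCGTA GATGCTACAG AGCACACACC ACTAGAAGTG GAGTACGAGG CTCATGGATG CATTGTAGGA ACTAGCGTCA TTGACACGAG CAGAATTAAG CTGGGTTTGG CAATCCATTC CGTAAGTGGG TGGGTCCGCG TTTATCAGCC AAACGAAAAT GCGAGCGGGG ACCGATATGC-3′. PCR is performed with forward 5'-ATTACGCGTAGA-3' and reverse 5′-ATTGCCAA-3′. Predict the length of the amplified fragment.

114 bp

Scanning the template, ATTACGCGTAGA occurs at positions 21–32; this primer anneals to the bottom strand there with its 3' end pointing downstream.
Reverse complement of the reverse primer: TTGGCAAT. This occurs on the top strand at positions 127–134.
Amplicon spans positions 21–134: 114 bp.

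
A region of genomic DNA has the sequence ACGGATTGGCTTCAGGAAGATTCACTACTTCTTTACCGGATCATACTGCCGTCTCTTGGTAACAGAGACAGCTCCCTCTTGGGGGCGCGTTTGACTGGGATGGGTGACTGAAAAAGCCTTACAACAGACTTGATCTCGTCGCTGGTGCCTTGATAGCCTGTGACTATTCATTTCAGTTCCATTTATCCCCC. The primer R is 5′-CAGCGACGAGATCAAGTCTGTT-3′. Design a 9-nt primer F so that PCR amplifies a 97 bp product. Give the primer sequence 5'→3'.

The reverse primer's reverse complement AACAGACTTGATCTCGTCGCTG matches the template at positions 123–144, so the product ends at position 144.
A 97 bp product then starts at position 144 − 97 + 1 = 48.
The forward primer is identical to the top strand there: GCCGTCTCT.

5'-GCCGTCTCT-3'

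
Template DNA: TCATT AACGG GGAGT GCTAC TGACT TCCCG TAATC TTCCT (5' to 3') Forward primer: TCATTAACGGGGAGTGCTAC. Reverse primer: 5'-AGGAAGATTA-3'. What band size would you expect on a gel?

40 bp

The forward primer matches the template at positions 1–20.
Taking the reverse complement of AGGAAGATTA gives TAATCTTCCT, found at positions 31–40 on the template; the primer anneals here to the top strand with its 3' end pointing upstream.
Product length = (reverse-primer end) − (forward-primer start) + 1 = 40 − 1 + 1 = 40 bp.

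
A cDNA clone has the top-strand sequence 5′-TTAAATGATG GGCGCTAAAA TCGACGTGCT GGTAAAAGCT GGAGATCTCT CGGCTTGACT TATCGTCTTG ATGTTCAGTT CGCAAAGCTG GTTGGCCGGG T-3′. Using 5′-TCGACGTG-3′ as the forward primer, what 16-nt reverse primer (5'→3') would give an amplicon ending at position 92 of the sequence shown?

The forward primer binds at positions 21–28; the product's 3' end on the top strand is position 92.
The reverse primer anneals to the top strand over positions 77–92, i.e. to AGTTCGCAAAGCTGGT.
Its sequence written 5'→3' is the reverse complement: ACCAGCTTTGCGAACT.

5'-ACCAGCTTTGCGAACT-3'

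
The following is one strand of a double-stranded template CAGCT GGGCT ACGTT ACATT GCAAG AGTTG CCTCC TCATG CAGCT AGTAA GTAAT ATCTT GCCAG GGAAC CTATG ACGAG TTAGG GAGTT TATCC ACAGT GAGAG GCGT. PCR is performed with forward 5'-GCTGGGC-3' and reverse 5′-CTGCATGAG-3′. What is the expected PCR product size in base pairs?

41 bp

Scanning the template, GCTGGGC occurs at positions 3–9; this primer anneals to the bottom strand there with its 3' end pointing downstream.
The reverse primer's reverse complement is CTCATGCAG, which matches the template at positions 35–43.
Product length = (reverse-primer end) − (forward-primer start) + 1 = 43 − 3 + 1 = 41 bp.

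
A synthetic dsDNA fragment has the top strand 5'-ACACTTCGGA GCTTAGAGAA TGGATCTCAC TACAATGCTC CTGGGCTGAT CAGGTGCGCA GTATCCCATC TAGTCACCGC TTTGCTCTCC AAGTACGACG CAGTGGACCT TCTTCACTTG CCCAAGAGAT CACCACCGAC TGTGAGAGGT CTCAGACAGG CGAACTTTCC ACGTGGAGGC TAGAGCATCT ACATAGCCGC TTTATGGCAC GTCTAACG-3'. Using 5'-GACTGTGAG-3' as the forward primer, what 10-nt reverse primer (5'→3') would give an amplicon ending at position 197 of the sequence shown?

5'-GCTATGTAGA-3'

The forward primer binds at positions 138–146; the product's 3' end on the top strand is position 197.
The reverse primer anneals to the top strand over positions 188–197, i.e. to TCTACATAGC.
Its sequence written 5'→3' is the reverse complement: GCTATGTAGA.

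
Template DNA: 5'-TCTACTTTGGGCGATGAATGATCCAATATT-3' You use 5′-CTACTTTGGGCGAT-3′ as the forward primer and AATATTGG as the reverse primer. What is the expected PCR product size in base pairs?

Scanning the template, CTACTTTGGGCGAT occurs at positions 2–15; this primer anneals to the bottom strand there with its 3' end pointing downstream.
The reverse primer's reverse complement is CCAATATT, which matches the template at positions 23–30.
Product length = (reverse-primer end) − (forward-primer start) + 1 = 30 − 2 + 1 = 29 bp.

29 bp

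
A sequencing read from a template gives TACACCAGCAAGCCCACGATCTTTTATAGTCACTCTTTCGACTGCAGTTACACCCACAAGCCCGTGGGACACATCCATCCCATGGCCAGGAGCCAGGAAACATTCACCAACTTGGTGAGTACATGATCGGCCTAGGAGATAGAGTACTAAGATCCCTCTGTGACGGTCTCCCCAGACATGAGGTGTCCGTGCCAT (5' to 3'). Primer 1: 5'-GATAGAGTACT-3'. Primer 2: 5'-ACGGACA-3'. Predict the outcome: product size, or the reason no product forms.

Primer 1 (GATAGAGTACT) matches the top strand at positions 138–148; it acts as a forward primer.
Primer 2's reverse complement is TGTCCGT, matching the top strand at positions 184–190; it acts as a reverse primer.
The 3' ends face each other across positions 138–190, giving a 53 bp product.

Yes — a 53 bp product.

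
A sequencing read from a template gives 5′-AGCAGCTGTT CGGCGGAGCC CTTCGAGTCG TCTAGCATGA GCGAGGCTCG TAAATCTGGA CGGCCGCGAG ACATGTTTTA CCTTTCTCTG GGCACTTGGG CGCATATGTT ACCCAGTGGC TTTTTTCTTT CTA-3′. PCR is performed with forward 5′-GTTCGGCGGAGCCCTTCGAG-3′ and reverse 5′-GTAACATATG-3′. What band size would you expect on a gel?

Forward primer GTTCGGCGGAGCCCTTCGAG is found on the top strand at positions 8–27.
Taking the reverse complement of GTAACATATG gives CATATGTTAC, found at positions 103–112 on the template; the primer anneals here to the top strand with its 3' end pointing upstream.
Amplicon spans positions 8–112: 105 bp.

105 bp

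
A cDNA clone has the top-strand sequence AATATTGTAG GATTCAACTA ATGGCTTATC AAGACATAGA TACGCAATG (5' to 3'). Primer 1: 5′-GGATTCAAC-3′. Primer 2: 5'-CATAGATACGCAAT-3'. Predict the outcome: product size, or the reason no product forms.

No product — both primers anneal to the same strand and extend in the same direction.

Primer 1 (GGATTCAAC) matches the top strand at positions 10–18 (3' end points downstream).
Primer 2 (CATAGATACGCAAT) also matches the top strand directly, at positions 35–48 — its reverse complement ATTGCGTATCTATG is not present.
Both primers anneal to the bottom strand with 3' ends pointing the same way, so neither can prime synthesis back toward the other.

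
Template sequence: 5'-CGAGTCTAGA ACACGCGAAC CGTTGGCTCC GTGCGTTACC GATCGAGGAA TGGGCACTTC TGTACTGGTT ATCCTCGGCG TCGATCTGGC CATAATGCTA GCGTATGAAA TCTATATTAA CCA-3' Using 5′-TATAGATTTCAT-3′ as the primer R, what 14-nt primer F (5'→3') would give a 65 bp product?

5'-GGGCACTTCTGTAC-3'

The reverse primer's reverse complement ATGAAATCTATA matches the template at positions 105–116, so the product ends at position 116.
A 65 bp product then starts at position 116 − 65 + 1 = 52.
The forward primer is identical to the top strand there: GGGCACTTCTGTAC.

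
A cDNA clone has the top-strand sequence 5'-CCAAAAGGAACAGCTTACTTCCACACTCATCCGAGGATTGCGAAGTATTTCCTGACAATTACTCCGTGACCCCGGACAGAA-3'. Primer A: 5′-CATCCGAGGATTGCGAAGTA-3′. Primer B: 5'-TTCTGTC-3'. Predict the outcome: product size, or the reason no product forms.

Yes — a 54 bp product.

Primer A (CATCCGAGGATTGCGAAGTA) matches the top strand at positions 28–47; it acts as a forward primer.
Primer B's reverse complement is GACAGAA, matching the top strand at positions 75–81; it acts as a reverse primer.
The 3' ends face each other across positions 28–81, giving a 54 bp product.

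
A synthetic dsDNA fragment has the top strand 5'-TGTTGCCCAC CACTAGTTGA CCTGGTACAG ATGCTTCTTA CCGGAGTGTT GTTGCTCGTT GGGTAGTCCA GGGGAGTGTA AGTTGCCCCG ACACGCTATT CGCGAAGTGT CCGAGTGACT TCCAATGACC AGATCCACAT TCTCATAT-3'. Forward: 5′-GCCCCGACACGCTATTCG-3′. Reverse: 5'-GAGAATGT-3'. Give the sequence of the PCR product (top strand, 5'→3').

Forward primer GCCCCGACACGCTATTCG is found on the top strand at positions 85–102.
Reverse complement of the reverse primer: ACATTCTC. This occurs on the top strand at positions 137–144.
The product is the template from position 85 through 144 (60 bp).

5'-GCCCCGACACGCTATTCGCGAAGTGTCCGAGTGACTTCCAATGACCAGATCCACATTCTC-3'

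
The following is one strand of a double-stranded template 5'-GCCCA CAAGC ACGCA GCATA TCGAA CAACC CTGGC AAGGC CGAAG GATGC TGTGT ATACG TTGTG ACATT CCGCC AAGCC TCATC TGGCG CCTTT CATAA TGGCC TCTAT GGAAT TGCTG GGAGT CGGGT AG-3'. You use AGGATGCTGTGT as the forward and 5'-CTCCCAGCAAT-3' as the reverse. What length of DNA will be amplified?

81 bp

The forward primer matches the template at positions 44–55.
Taking the reverse complement of CTCCCAGCAAT gives ATTGCTGGGAG, found at positions 114–124 on the template; the primer anneals here to the top strand with its 3' end pointing upstream.
Product length = (reverse-primer end) − (forward-primer start) + 1 = 124 − 44 + 1 = 81 bp.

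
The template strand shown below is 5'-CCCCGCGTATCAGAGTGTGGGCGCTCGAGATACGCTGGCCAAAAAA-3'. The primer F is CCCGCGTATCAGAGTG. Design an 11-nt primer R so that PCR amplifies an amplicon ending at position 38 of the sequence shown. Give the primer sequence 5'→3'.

5'-CCAGCGTATCT-3'

The forward primer binds at positions 2–17; the product's 3' end on the top strand is position 38.
The reverse primer anneals to the top strand over positions 28–38, i.e. to AGATACGCTGG.
Its sequence written 5'→3' is the reverse complement: CCAGCGTATCT.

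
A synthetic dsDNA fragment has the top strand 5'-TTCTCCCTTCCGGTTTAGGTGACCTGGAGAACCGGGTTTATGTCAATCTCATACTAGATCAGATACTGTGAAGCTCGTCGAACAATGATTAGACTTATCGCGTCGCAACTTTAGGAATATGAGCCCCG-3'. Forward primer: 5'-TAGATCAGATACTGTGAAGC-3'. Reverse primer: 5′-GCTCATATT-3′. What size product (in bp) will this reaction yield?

The forward primer matches the template at positions 55–74.
Taking the reverse complement of GCTCATATT gives AATATGAGC, found at positions 116–124 on the template; the primer anneals here to the top strand with its 3' end pointing upstream.
Product length = (reverse-primer end) − (forward-primer start) + 1 = 124 − 55 + 1 = 70 bp.

70 bp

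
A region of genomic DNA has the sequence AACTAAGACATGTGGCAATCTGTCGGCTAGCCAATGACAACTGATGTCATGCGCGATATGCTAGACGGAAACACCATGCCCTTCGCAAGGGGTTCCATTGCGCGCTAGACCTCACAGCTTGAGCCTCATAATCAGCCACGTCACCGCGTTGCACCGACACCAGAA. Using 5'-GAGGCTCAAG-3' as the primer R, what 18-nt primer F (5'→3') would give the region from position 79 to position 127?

The reverse primer's reverse complement CTTGAGCCTC matches the template at positions 118–127; the product starts at position 79.
The forward primer is identical to the top strand over positions 79–96: CCCTTCGCAAGGGGTTCC.

5'-CCCTTCGCAAGGGGTTCC-3'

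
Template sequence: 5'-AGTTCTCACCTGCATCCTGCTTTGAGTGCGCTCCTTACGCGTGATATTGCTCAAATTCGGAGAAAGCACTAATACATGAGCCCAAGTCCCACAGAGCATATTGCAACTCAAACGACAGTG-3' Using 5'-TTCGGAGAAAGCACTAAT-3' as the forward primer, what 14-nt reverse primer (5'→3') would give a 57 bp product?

5'-TTTGAGTTGCAATA-3'

The forward primer binds at positions 56–73, so a 57 bp product ends at position 56 + 57 − 1 = 112.
The reverse primer anneals to the top strand over positions 99–112, i.e. to TATTGCAACTCAAA.
Its sequence written 5'→3' is the reverse complement: TTTGAGTTGCAATA.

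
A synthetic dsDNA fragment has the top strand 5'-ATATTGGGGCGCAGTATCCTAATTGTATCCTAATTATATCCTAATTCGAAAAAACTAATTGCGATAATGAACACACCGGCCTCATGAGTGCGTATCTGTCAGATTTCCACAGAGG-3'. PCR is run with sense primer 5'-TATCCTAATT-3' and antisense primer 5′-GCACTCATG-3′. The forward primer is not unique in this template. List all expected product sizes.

77 bp, 66 bp, 55 bp

The forward primer TATCCTAATT matches the top strand at positions 15–24, 26–35, 37–46.
The reverse primer's reverse complement is CATGAGTGC, matching at positions 83–91.
Each forward site pairs with the reverse site to give a product ending at position 91: sizes 77, 66, 55 bp.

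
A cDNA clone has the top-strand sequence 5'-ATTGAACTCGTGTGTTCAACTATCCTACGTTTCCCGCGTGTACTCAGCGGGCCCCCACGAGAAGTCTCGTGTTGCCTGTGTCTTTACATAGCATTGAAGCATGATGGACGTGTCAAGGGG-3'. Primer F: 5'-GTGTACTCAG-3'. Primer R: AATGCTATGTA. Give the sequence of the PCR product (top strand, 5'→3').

5'-GTGTACTCAGCGGGCCCCCACGAGAAGTCTCGTGTTGCCTGTGTCTTTACATAGCATT-3'

The forward primer matches the template at positions 38–47.
The reverse primer's reverse complement is TACATAGCATT, which matches the template at positions 85–95.
The product is the template from position 38 through 95 (58 bp).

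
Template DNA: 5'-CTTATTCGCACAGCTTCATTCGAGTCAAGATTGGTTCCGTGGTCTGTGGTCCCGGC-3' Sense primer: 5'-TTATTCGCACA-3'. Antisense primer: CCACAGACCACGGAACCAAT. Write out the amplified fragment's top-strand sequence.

5'-TTATTCGCACAGCTTCATTCGAGTCAAGATTGGTTCCGTGGTCTGTGG-3'

Forward primer TTATTCGCACA is found on the top strand at positions 2–12.
The reverse primer's reverse complement is ATTGGTTCCGTGGTCTGTGG, which matches the template at positions 30–49.
The product is the template from position 2 through 49 (48 bp).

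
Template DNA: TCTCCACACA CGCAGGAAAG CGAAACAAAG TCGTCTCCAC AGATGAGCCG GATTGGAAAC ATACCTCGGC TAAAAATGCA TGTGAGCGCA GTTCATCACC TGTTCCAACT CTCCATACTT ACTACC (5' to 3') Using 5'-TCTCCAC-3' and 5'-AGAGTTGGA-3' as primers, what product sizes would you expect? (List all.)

The forward primer TCTCCAC matches the top strand at positions 1–7, 34–40.
The reverse primer's reverse complement is TCCAACTCT, matching at positions 104–112.
Each forward site pairs with the reverse site to give a product ending at position 112: sizes 112, 79 bp.

112 bp, 79 bp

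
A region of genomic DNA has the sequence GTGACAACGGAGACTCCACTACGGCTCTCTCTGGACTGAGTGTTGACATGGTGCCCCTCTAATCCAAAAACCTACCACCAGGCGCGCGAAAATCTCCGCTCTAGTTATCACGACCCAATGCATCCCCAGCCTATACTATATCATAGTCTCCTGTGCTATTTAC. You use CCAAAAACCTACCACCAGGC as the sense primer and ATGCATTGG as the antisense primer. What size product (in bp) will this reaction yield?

60 bp

Scanning the template, CCAAAAACCTACCACCAGGC occurs at positions 64–83; this primer anneals to the bottom strand there with its 3' end pointing downstream.
Taking the reverse complement of ATGCATTGG gives CCAATGCAT, found at positions 115–123 on the template; the primer anneals here to the top strand with its 3' end pointing upstream.
Amplicon spans positions 64–123: 60 bp.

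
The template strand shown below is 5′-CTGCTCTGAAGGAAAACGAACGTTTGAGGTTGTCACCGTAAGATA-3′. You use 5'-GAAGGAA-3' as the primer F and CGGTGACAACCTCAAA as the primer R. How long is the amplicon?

The forward primer matches the template at positions 8–14.
The reverse primer's reverse complement is TTTGAGGTTGTCACCG, which matches the template at positions 23–38.
The product runs from position 8 to position 38, so its length is 38 − 8 + 1 = 31 bp.

31 bp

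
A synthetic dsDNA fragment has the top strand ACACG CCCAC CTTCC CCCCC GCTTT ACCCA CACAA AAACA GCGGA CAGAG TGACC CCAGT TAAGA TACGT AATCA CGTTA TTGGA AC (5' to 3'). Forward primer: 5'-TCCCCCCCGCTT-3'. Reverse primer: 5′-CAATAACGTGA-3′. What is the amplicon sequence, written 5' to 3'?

5'-TCCCCCCCGCTTTACCCACACAAAAACAGCGGACAGAGTGACCCCAGTTAAGATACGTAATCACGTTATTG-3'

Forward primer TCCCCCCCGCTT is found on the top strand at positions 13–24.
The reverse primer's reverse complement is TCACGTTATTG, which matches the template at positions 73–83.
The product is the template from position 13 through 83 (71 bp).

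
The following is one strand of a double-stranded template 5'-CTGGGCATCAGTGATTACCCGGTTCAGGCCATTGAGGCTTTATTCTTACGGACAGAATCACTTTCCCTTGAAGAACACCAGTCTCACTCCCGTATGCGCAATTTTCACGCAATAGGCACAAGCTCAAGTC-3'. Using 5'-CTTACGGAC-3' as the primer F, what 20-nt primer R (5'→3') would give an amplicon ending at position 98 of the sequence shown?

5'-CGCATACGGGAGTGAGACTG-3'

The forward primer binds at positions 45–53; the product's 3' end on the top strand is position 98.
The reverse primer anneals to the top strand over positions 79–98, i.e. to CAGTCTCACTCCCGTATGCG.
Its sequence written 5'→3' is the reverse complement: CGCATACGGGAGTGAGACTG.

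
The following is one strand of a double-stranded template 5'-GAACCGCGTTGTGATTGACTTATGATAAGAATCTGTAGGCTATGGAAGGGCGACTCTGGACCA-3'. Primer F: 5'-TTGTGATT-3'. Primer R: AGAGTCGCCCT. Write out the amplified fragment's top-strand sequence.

5'-TTGTGATTGACTTATGATAAGAATCTGTAGGCTATGGAAGGGCGACTCT-3'

Forward primer TTGTGATT is found on the top strand at positions 9–16.
Taking the reverse complement of AGAGTCGCCCT gives AGGGCGACTCT, found at positions 47–57 on the template; the primer anneals here to the top strand with its 3' end pointing upstream.
The product is the template from position 9 through 57 (49 bp).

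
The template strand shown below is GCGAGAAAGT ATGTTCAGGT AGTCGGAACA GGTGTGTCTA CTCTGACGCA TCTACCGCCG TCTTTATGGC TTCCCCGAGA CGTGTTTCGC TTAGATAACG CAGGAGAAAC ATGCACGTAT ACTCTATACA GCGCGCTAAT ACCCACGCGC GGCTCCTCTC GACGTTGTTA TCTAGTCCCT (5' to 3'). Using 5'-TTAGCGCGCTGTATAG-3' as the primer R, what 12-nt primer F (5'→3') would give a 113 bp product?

The reverse primer's reverse complement CTATACAGCGCGCTAA matches the template at positions 124–139, so the product ends at position 139.
A 113 bp product then starts at position 139 − 113 + 1 = 27.
The forward primer is identical to the top strand there: AACAGGTGTGTC.

5'-AACAGGTGTGTC-3'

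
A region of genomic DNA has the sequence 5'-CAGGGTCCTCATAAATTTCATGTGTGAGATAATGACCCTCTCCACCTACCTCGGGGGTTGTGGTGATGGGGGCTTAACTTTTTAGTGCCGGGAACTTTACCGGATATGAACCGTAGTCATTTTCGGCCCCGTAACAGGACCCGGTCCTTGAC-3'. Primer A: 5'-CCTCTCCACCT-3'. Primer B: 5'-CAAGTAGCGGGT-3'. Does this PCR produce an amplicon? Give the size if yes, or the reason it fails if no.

No product — primer B has no binding site in the template.

Primer B (CAAGTAGCGGGT) does not match the top strand, and its reverse complement ACCCGCTACTTG does not match either.
With no annealing site for primer B, no amplification occurs.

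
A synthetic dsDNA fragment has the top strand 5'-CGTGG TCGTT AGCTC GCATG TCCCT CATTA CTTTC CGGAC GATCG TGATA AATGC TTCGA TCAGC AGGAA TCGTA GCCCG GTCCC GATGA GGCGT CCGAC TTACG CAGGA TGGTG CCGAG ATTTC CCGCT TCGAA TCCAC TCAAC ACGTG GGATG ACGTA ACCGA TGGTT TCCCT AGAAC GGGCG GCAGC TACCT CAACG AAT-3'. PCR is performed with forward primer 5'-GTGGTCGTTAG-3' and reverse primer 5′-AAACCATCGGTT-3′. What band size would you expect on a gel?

Scanning the template, GTGGTCGTTAG occurs at positions 2–12; this primer anneals to the bottom strand there with its 3' end pointing downstream.
Reverse complement of the reverse primer: AACCGATGGTTT. This occurs on the top strand at positions 160–171.
The product runs from position 2 to position 171, so its length is 171 − 2 + 1 = 170 bp.

170 bp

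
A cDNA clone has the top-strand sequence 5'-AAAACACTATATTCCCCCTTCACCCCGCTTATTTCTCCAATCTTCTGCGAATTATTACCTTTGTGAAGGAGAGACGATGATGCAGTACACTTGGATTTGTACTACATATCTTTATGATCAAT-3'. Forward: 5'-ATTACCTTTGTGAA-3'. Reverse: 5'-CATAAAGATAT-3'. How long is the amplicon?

Forward primer ATTACCTTTGTGAA is found on the top strand at positions 54–67.
Reverse complement of the reverse primer: ATATCTTTATG. This occurs on the top strand at positions 106–116.
The product runs from position 54 to position 116, so its length is 116 − 54 + 1 = 63 bp.

63 bp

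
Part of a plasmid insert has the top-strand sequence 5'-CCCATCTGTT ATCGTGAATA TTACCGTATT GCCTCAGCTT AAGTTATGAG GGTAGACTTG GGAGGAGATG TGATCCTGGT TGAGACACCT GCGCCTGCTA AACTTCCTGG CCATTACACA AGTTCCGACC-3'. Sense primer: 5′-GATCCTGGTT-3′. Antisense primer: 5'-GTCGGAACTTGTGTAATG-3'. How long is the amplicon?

The forward primer matches the template at positions 72–81.
The reverse primer's reverse complement is CATTACACAAGTTCCGAC, which matches the template at positions 112–129.
Product length = (reverse-primer end) − (forward-primer start) + 1 = 129 − 72 + 1 = 58 bp.

58 bp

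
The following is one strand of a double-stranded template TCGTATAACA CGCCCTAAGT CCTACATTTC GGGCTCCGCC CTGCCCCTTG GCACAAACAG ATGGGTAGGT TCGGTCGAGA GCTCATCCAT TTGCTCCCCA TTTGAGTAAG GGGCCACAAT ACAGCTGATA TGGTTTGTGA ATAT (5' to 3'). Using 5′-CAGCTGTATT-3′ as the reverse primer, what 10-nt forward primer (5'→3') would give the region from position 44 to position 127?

The reverse primer's reverse complement AATACAGCTG matches the template at positions 118–127; the product starts at position 44.
The forward primer is identical to the top strand over positions 44–53: CCCCTTGGCA.

5'-CCCCTTGGCA-3'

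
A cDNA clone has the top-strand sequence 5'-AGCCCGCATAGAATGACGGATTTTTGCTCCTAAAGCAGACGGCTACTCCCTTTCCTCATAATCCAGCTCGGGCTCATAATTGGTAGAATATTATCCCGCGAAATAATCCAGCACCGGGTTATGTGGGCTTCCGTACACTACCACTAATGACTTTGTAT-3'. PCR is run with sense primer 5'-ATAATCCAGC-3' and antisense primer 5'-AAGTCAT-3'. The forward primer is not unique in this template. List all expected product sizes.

96 bp, 51 bp

The forward primer ATAATCCAGC matches the top strand at positions 58–67, 103–112.
The reverse primer's reverse complement is ATGACTT, matching at positions 147–153.
Each forward site pairs with the reverse site to give a product ending at position 153: sizes 96, 51 bp.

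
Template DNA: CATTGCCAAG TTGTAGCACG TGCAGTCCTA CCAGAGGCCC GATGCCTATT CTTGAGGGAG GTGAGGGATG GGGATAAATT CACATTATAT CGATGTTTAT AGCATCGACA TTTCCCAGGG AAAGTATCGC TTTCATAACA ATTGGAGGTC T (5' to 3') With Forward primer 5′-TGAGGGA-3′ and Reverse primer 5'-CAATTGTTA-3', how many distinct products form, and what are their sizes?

Two products: 92 bp, 83 bp

The forward primer TGAGGGA matches the top strand at positions 53–59, 62–68.
The reverse primer's reverse complement is TAACAATTG, matching at positions 136–144.
Each forward site pairs with the reverse site to give a product ending at position 144: sizes 92, 83 bp.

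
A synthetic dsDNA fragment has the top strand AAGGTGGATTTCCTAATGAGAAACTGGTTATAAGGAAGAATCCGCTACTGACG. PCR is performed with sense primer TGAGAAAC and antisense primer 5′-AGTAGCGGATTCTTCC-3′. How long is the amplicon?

Forward primer TGAGAAAC is found on the top strand at positions 17–24.
Reverse complement of the reverse primer: GGAAGAATCCGCTACT. This occurs on the top strand at positions 34–49.
Amplicon spans positions 17–49: 33 bp.

33 bp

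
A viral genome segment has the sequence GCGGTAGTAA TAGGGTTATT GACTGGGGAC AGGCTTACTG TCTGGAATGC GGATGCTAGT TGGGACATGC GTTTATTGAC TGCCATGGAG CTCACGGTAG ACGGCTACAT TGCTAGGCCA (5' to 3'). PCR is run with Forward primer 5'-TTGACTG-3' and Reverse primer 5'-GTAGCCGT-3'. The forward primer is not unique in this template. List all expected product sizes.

The forward primer TTGACTG matches the top strand at positions 19–25, 76–82.
The reverse primer's reverse complement is ACGGCTAC, matching at positions 101–108.
Each forward site pairs with the reverse site to give a product ending at position 108: sizes 90, 33 bp.

90 bp, 33 bp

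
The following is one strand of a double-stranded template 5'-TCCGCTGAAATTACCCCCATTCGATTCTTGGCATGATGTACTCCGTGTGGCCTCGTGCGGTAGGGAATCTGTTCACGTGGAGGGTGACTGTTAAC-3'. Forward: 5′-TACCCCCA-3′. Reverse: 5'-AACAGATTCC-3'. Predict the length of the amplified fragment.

Scanning the template, TACCCCCA occurs at positions 12–19; this primer anneals to the bottom strand there with its 3' end pointing downstream.
The reverse primer's reverse complement is GGAATCTGTT, which matches the template at positions 64–73.
Amplicon spans positions 12–73: 62 bp.

62 bp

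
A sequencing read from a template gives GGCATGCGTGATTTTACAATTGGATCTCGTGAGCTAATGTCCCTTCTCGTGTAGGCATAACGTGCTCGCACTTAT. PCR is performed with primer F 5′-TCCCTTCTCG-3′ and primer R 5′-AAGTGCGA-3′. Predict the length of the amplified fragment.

Forward primer TCCCTTCTCG is found on the top strand at positions 40–49.
Reverse complement of the reverse primer: TCGCACTT. This occurs on the top strand at positions 66–73.
Amplicon spans positions 40–73: 34 bp.

34 bp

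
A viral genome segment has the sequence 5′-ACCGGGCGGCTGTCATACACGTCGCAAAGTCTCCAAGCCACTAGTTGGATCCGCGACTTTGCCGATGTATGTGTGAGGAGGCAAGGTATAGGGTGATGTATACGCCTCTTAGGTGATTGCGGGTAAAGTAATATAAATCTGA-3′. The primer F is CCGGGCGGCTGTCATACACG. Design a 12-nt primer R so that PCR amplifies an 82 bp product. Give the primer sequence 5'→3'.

5'-TGCCTCCTCACA-3'

The forward primer binds at positions 2–21, so an 82 bp product ends at position 2 + 82 − 1 = 83.
The reverse primer anneals to the top strand over positions 72–83, i.e. to TGTGAGGAGGCA.
Its sequence written 5'→3' is the reverse complement: TGCCTCCTCACA.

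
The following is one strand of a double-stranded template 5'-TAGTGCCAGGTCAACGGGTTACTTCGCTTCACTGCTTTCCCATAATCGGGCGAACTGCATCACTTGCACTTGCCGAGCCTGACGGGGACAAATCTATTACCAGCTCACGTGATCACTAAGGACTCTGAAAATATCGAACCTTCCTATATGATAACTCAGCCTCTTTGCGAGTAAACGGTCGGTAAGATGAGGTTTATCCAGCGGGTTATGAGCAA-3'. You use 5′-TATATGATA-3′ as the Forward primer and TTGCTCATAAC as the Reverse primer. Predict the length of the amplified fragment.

Scanning the template, TATATGATA occurs at positions 145–153; this primer anneals to the bottom strand there with its 3' end pointing downstream.
Taking the reverse complement of TTGCTCATAAC gives GTTATGAGCAA, found at positions 205–215 on the template; the primer anneals here to the top strand with its 3' end pointing upstream.
Amplicon spans positions 145–215: 71 bp.

71 bp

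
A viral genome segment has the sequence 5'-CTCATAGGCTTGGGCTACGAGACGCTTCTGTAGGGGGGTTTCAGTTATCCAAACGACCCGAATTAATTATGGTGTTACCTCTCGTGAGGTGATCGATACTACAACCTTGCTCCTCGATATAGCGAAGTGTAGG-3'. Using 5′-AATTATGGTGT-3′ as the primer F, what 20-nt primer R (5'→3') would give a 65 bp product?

The forward primer binds at positions 65–75, so a 65 bp product ends at position 65 + 65 − 1 = 129.
The reverse primer anneals to the top strand over positions 110–129, i.e. to CTCCTCGATATAGCGAAGTG.
Its sequence written 5'→3' is the reverse complement: CACTTCGCTATATCGAGGAG.

5'-CACTTCGCTATATCGAGGAG-3'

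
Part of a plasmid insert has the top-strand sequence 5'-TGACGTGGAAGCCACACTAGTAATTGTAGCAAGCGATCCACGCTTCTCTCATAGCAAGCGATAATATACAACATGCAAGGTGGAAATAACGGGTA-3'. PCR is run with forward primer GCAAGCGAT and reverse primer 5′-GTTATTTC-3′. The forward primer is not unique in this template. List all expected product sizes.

62 bp, 37 bp

The forward primer GCAAGCGAT matches the top strand at positions 29–37, 54–62.
The reverse primer's reverse complement is GAAATAAC, matching at positions 83–90.
Each forward site pairs with the reverse site to give a product ending at position 90: sizes 62, 37 bp.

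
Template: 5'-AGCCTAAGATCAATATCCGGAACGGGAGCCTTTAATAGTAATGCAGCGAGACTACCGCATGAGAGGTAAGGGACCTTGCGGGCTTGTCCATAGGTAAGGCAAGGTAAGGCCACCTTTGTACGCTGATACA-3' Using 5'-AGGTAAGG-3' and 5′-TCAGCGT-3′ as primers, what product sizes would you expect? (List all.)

The forward primer AGGTAAGG matches the top strand at positions 64–71, 92–99, 102–109.
The reverse primer's reverse complement is ACGCTGA, matching at positions 120–126.
Each forward site pairs with the reverse site to give a product ending at position 126: sizes 63, 35, 25 bp.

63 bp, 35 bp, 25 bp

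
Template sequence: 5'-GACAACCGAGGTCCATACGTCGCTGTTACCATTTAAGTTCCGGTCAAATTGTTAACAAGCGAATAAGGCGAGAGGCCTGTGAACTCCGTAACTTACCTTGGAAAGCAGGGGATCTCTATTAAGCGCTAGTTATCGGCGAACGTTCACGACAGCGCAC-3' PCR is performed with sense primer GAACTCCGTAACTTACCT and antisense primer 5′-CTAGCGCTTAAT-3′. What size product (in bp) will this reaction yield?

49 bp

Scanning the template, GAACTCCGTAACTTACCT occurs at positions 81–98; this primer anneals to the bottom strand there with its 3' end pointing downstream.
The reverse primer's reverse complement is ATTAAGCGCTAG, which matches the template at positions 118–129.
Product length = (reverse-primer end) − (forward-primer start) + 1 = 129 − 81 + 1 = 49 bp.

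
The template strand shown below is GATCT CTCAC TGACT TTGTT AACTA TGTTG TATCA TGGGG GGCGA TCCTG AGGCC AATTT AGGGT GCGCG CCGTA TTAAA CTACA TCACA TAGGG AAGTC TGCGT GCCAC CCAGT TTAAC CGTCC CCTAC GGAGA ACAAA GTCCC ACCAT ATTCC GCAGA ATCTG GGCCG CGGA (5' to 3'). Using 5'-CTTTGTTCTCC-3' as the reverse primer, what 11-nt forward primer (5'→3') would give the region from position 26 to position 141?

5'-TGTTGTATCAT-3'

The reverse primer's reverse complement GGAGAACAAAG matches the template at positions 131–141; the product starts at position 26.
The forward primer is identical to the top strand over positions 26–36: TGTTGTATCAT.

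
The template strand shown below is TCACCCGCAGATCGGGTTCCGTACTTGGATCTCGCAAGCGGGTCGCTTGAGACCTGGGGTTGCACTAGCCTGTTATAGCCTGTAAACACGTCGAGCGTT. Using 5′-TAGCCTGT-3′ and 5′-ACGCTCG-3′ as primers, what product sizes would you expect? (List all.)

33 bp, 23 bp

The forward primer TAGCCTGT matches the top strand at positions 66–73, 76–83.
The reverse primer's reverse complement is CGAGCGT, matching at positions 92–98.
Each forward site pairs with the reverse site to give a product ending at position 98: sizes 33, 23 bp.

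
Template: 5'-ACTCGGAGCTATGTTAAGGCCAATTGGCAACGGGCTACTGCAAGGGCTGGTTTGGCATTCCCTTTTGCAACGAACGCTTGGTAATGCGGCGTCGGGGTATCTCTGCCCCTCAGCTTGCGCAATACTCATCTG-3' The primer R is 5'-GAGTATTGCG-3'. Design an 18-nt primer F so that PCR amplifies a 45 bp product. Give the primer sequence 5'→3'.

The reverse primer's reverse complement CGCAATACTC matches the template at positions 118–127, so the product ends at position 127.
A 45 bp product then starts at position 127 − 45 + 1 = 83.
The forward primer is identical to the top strand there: AATGCGGCGTCGGGGTAT.

5'-AATGCGGCGTCGGGGTAT-3'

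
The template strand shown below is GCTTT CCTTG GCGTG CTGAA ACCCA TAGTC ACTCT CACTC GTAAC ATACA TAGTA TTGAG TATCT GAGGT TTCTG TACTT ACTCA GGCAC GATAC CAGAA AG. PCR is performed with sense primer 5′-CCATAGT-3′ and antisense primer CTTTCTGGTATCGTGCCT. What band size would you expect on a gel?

The forward primer matches the template at positions 23–29.
Reverse complement of the reverse primer: AGGCACGATACCAGAAAG. This occurs on the top strand at positions 85–102.
Amplicon spans positions 23–102: 80 bp.

80 bp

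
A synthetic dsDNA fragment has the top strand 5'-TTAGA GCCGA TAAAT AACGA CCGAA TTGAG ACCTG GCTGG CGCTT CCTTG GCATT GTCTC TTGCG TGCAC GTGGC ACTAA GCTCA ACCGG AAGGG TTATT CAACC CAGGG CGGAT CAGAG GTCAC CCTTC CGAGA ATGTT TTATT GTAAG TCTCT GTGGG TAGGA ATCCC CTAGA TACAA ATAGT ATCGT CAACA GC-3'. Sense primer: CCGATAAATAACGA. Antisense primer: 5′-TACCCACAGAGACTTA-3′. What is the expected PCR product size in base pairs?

Forward primer CCGATAAATAACGA is found on the top strand at positions 7–20.
Reverse complement of the reverse primer: TAAGTCTCTGTGGGTA. This occurs on the top strand at positions 147–162.
Amplicon spans positions 7–162: 156 bp.

156 bp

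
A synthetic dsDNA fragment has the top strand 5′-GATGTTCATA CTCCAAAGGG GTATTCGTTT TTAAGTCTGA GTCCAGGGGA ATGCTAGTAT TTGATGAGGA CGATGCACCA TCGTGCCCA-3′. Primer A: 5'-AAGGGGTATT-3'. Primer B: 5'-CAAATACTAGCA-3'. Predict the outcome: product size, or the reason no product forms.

Yes — a 48 bp product.

Primer A (AAGGGGTATT) matches the top strand at positions 16–25; it acts as a forward primer.
Primer B's reverse complement is TGCTAGTATTTG, matching the top strand at positions 52–63; it acts as a reverse primer.
The 3' ends face each other across positions 16–63, giving a 48 bp product.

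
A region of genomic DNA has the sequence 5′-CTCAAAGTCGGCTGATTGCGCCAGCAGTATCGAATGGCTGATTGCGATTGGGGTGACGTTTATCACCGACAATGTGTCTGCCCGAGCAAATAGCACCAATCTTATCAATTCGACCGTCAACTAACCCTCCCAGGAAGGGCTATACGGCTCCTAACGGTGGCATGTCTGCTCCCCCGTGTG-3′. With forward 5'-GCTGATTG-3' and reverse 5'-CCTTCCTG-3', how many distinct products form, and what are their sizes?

The forward primer GCTGATTG matches the top strand at positions 11–18, 37–44.
The reverse primer's reverse complement is CAGGAAGG, matching at positions 131–138.
Each forward site pairs with the reverse site to give a product ending at position 138: sizes 128, 102 bp.

Two products: 128 bp, 102 bp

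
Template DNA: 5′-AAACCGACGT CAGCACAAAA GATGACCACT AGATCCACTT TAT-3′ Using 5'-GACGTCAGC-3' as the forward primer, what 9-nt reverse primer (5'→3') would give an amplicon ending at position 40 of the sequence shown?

5'-AAGTGGATC-3'

The forward primer binds at positions 6–14; the product's 3' end on the top strand is position 40.
The reverse primer anneals to the top strand over positions 32–40, i.e. to GATCCACTT.
Its sequence written 5'→3' is the reverse complement: AAGTGGATC.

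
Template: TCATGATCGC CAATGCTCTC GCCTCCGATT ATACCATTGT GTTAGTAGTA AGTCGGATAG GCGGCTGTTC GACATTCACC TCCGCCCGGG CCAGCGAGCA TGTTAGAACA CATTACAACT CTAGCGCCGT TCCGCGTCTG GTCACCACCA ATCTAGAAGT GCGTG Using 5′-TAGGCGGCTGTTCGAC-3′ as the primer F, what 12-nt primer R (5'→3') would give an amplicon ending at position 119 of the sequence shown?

5'-GTTGTAATGTGT-3'

The forward primer binds at positions 58–73; the product's 3' end on the top strand is position 119.
The reverse primer anneals to the top strand over positions 108–119, i.e. to ACACATTACAAC.
Its sequence written 5'→3' is the reverse complement: GTTGTAATGTGT.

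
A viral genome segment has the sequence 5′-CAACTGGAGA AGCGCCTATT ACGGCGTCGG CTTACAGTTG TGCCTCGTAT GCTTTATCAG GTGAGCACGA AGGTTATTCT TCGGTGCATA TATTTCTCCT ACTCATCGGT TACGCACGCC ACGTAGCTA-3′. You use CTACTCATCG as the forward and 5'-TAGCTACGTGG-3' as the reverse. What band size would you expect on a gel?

31 bp

Scanning the template, CTACTCATCG occurs at positions 99–108; this primer anneals to the bottom strand there with its 3' end pointing downstream.
The reverse primer's reverse complement is CCACGTAGCTA, which matches the template at positions 119–129.
Amplicon spans positions 99–129: 31 bp.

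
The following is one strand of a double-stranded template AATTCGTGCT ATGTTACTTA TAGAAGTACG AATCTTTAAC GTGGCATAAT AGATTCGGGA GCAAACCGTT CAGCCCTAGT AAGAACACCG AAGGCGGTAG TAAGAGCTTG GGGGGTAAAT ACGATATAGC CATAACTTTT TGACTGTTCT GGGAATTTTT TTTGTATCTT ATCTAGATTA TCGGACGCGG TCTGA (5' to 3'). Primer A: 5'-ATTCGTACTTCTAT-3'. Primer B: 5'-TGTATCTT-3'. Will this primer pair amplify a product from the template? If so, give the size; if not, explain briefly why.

No product — the primers' 3' ends point away from each other.

Primer A (ATTCGTACTTCTAT) has reverse complement ATAGAAGTACGAAT, which matches the top strand at positions 20–33; primer A anneals to the top strand there with its 3' end pointing upstream toward position 20.
Primer B (TGTATCTT) matches the top strand directly at positions 163–170; it anneals to the bottom strand with its 3' end pointing downstream toward position 170.
The 3' ends diverge (primer A extends toward position 1, primer B toward position 195), so the primers never converge on a shared product.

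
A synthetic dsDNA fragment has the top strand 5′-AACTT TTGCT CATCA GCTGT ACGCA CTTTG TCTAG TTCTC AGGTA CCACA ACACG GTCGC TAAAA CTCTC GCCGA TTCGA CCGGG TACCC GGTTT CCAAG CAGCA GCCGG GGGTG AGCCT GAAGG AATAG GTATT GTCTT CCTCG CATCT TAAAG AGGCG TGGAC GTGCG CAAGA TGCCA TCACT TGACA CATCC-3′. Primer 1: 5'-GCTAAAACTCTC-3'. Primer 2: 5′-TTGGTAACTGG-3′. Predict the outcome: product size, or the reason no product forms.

Primer 2 (TTGGTAACTGG) does not match the top strand, and its reverse complement CCAGTTACCAA does not match either.
With no annealing site for primer 2, no amplification occurs.

No product — primer 2 has no binding site in the template.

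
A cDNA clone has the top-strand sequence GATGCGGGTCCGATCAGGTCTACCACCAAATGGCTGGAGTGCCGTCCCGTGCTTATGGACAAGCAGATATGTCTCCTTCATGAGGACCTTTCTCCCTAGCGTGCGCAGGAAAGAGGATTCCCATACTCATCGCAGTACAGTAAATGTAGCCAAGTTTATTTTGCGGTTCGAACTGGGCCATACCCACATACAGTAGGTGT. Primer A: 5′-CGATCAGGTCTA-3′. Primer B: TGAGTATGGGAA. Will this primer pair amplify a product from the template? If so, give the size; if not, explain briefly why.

Primer A (CGATCAGGTCTA) matches the top strand at positions 11–22; it acts as a forward primer.
Primer B's reverse complement is TTCCCATACTCA, matching the top strand at positions 118–129; it acts as a reverse primer.
The 3' ends face each other across positions 11–129, giving a 119 bp product.

Yes — a 119 bp product.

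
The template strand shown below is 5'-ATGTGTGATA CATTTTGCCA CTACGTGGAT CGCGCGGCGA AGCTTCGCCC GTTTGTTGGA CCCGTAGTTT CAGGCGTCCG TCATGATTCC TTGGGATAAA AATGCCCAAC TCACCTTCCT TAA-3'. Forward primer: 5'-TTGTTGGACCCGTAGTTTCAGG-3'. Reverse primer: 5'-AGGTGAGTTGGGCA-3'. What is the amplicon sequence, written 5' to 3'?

5'-TTGTTGGACCCGTAGTTTCAGGCGTCCGTCATGATTCCTTGGGATAAAAATGCCCAACTCACCT-3'

The forward primer matches the template at positions 53–74.
Reverse complement of the reverse primer: TGCCCAACTCACCT. This occurs on the top strand at positions 103–116.
The product is the template from position 53 through 116 (64 bp).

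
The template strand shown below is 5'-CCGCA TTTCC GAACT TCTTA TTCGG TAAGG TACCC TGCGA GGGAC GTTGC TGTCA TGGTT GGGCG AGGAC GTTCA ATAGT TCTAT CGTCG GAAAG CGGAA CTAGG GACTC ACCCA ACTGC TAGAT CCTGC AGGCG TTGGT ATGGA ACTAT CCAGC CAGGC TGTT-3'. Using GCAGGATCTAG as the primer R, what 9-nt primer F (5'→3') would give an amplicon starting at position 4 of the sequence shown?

5'-CATTTCCGA-3'

The reverse primer's reverse complement CTAGATCCTGC matches the template at positions 120–130; the product starts at position 4.
The forward primer is identical to the top strand over positions 4–12: CATTTCCGA.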